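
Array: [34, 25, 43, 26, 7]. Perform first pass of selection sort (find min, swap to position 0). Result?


After one pass: [7, 25, 43, 26, 34]


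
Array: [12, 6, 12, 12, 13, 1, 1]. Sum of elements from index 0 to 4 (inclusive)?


Prefix sums: [0, 12, 18, 30, 42, 55, 56, 57]
Sum[0..4] = prefix[5] - prefix[0] = 55 - 0 = 55


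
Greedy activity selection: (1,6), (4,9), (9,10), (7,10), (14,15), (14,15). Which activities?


Greedy: pick earliest-ending, then skip overlaps.
Selected (3 activities): [(1, 6), (9, 10), (14, 15)]


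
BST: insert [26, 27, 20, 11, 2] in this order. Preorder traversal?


Root = 26; build tree by BST insertion.
Preorder traversal: [26, 20, 11, 2, 27]


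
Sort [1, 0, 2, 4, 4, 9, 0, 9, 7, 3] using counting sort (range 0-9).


Count array: [2, 1, 1, 1, 2, 0, 0, 1, 0, 2]
Reconstruct: [0, 0, 1, 2, 3, 4, 4, 7, 9, 9]


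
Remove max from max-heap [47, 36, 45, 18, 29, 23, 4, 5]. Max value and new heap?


Max = 47
Replace root with last, heapify down
Resulting heap: [45, 36, 23, 18, 29, 5, 4]


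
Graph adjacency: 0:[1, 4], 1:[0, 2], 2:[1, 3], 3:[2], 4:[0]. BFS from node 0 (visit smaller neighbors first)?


BFS queue: start with [0]
Visit order: [0, 1, 4, 2, 3]


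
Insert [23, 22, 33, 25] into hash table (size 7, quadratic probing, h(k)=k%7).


Insertions: 23->slot 2; 22->slot 1; 33->slot 5; 25->slot 4
Table: [None, 22, 23, None, 25, 33, None]


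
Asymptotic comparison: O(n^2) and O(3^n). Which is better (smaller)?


quadratic grows slower than exponential (base 3)
O(n^2) is asymptotically smaller; O(3^n) grows faster


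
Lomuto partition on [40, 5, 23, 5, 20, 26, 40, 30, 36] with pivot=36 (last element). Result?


Elements <= 36 go left of pivot.
Result: [5, 23, 5, 20, 26, 30, 36, 40, 40], pivot at index 6


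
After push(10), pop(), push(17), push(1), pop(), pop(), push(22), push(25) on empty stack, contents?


push(10) -> [10]
pop() returns 10 -> []
push(17) -> [17]
push(1) -> [17, 1]
pop() returns 1 -> [17]
pop() returns 17 -> []
push(22) -> [22]
push(25) -> [22, 25]
Final stack (bottom to top): [22, 25]


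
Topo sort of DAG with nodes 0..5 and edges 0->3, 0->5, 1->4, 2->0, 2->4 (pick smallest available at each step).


Kahn's algorithm, process smallest node first
Order: [1, 2, 0, 3, 4, 5]


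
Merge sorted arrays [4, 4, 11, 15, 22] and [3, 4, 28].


Compare heads, take smaller each step.
Merged: [3, 4, 4, 4, 11, 15, 22, 28]


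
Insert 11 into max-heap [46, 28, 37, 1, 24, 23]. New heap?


Append 11: [46, 28, 37, 1, 24, 23, 11]
Bubble up: no swaps needed
Result: [46, 28, 37, 1, 24, 23, 11]


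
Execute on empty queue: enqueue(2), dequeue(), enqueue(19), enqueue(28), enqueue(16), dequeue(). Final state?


enqueue(2) -> [2]
dequeue() returns 2 -> []
enqueue(19) -> [19]
enqueue(28) -> [19, 28]
enqueue(16) -> [19, 28, 16]
dequeue() returns 19 -> [28, 16]
Final queue (front to back): [28, 16]


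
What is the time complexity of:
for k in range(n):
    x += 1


Per nesting level: O(n) = O(n)
Complexity: O(n)


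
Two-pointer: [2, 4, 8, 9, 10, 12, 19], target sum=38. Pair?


Two pointers: lo=0, hi=6
No pair sums to 38


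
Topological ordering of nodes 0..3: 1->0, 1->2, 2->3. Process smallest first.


Kahn's algorithm, process smallest node first
Order: [1, 0, 2, 3]


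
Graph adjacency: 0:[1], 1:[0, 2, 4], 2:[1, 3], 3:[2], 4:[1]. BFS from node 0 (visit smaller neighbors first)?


BFS queue: start with [0]
Visit order: [0, 1, 2, 4, 3]


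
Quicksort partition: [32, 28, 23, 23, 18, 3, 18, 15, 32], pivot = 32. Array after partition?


Elements <= 32 go left of pivot.
Result: [32, 28, 23, 23, 18, 3, 18, 15, 32], pivot at index 8


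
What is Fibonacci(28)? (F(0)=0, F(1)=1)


F(n)=F(n-1)+F(n-2)
...F(26)=121393, F(27)=196418, F(28)=317811


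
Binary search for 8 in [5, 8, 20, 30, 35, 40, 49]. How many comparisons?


Search for 8:
[0,6] mid=3 arr[3]=30
[0,2] mid=1 arr[1]=8
Total: 2 comparisons


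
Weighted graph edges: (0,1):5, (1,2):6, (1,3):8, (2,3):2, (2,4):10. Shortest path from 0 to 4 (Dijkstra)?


Dijkstra from 0:
Distances: {0: 0, 1: 5, 2: 11, 3: 13, 4: 21}
Shortest distance to 4 = 21, path = [0, 1, 2, 4]


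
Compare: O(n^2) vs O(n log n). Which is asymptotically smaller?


linearithmic grows slower than quadratic
O(n log n) is asymptotically smaller; O(n^2) grows faster


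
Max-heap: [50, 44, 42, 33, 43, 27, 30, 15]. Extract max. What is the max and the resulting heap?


Max = 50
Replace root with last, heapify down
Resulting heap: [44, 43, 42, 33, 15, 27, 30]


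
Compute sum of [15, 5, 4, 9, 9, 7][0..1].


Prefix sums: [0, 15, 20, 24, 33, 42, 49]
Sum[0..1] = prefix[2] - prefix[0] = 20 - 0 = 20


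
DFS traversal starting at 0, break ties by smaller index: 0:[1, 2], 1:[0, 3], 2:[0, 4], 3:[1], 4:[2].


DFS stack-based: start with [0]
Visit order: [0, 1, 3, 2, 4]


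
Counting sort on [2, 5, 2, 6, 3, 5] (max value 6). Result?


Count array: [0, 0, 2, 1, 0, 2, 1]
Reconstruct: [2, 2, 3, 5, 5, 6]


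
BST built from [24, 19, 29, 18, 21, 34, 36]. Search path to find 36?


BST root = 24
Search for 36: compare at each node
Path: [24, 29, 34, 36]


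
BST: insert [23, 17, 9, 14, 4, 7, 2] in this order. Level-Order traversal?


Root = 23; build tree by BST insertion.
Level-Order traversal: [23, 17, 9, 4, 14, 2, 7]


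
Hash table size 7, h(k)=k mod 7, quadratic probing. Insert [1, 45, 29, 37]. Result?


Insertions: 1->slot 1; 45->slot 3; 29->slot 2; 37->slot 6
Table: [None, 1, 29, 45, None, None, 37]


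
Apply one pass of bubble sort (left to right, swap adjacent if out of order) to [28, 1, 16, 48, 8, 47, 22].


After one pass: [1, 16, 28, 8, 47, 22, 48]


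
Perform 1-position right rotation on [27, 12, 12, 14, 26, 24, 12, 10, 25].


Right rotate by 1: [25, 27, 12, 12, 14, 26, 24, 12, 10]


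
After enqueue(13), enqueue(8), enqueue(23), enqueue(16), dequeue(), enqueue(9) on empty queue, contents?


enqueue(13) -> [13]
enqueue(8) -> [13, 8]
enqueue(23) -> [13, 8, 23]
enqueue(16) -> [13, 8, 23, 16]
dequeue() returns 13 -> [8, 23, 16]
enqueue(9) -> [8, 23, 16, 9]
Final queue (front to back): [8, 23, 16, 9]


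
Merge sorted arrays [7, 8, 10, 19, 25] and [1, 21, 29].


Compare heads, take smaller each step.
Merged: [1, 7, 8, 10, 19, 21, 25, 29]


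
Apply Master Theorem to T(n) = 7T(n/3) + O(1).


a=7, b=3, c=0. log_3(7)=1.771 > c=0. Case 1: O(n^log_b(a)) = O(n^1.771)
Complexity: O(n^1.771)


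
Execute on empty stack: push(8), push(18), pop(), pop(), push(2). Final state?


push(8) -> [8]
push(18) -> [8, 18]
pop() returns 18 -> [8]
pop() returns 8 -> []
push(2) -> [2]
Final stack (bottom to top): [2]


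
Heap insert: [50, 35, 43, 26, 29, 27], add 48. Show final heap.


Append 48: [50, 35, 43, 26, 29, 27, 48]
Bubble up: swap idx 6(48) with idx 2(43)
Result: [50, 35, 48, 26, 29, 27, 43]


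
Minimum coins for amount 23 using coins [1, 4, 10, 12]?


dp[0]=0; dp[i]=1+min(dp[i-c] for c in coins)
...dp[18]=3, dp[19]=4, dp[20]=2, dp[21]=3, dp[22]=2, dp[23]=3
Minimum coins for 23 = 3


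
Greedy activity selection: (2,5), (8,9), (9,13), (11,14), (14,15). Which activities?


Greedy: pick earliest-ending, then skip overlaps.
Selected (4 activities): [(2, 5), (8, 9), (9, 13), (14, 15)]


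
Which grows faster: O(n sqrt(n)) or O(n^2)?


n^1.5 grows slower than quadratic
O(n sqrt(n)) is asymptotically smaller; O(n^2) grows faster


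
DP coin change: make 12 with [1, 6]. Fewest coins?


dp[0]=0; dp[i]=1+min(dp[i-c] for c in coins)
...dp[7]=2, dp[8]=3, dp[9]=4, dp[10]=5, dp[11]=6, dp[12]=2
Minimum coins for 12 = 2


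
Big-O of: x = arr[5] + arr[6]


Analysis: constant-time operation, no loop
Complexity: O(1)


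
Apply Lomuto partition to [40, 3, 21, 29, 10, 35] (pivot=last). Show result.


Elements <= 35 go left of pivot.
Result: [3, 21, 29, 10, 35, 40], pivot at index 4


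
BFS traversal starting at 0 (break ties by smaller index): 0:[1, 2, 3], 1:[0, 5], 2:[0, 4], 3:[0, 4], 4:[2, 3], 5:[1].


BFS queue: start with [0]
Visit order: [0, 1, 2, 3, 5, 4]


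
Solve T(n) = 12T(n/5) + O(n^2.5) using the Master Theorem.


a=12, b=5, c=2.5. log_5(12)=1.544 < c=2.5. Case 3: O(n^c) = O(n^2.500)
Complexity: O(n^2.500)


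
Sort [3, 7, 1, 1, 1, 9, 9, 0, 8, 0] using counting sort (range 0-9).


Count array: [2, 3, 0, 1, 0, 0, 0, 1, 1, 2]
Reconstruct: [0, 0, 1, 1, 1, 3, 7, 8, 9, 9]


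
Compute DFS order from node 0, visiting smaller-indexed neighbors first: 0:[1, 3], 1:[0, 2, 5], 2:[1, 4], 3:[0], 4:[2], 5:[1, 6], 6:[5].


DFS stack-based: start with [0]
Visit order: [0, 1, 2, 4, 5, 6, 3]


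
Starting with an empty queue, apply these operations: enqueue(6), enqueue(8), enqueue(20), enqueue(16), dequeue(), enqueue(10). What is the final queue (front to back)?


enqueue(6) -> [6]
enqueue(8) -> [6, 8]
enqueue(20) -> [6, 8, 20]
enqueue(16) -> [6, 8, 20, 16]
dequeue() returns 6 -> [8, 20, 16]
enqueue(10) -> [8, 20, 16, 10]
Final queue (front to back): [8, 20, 16, 10]


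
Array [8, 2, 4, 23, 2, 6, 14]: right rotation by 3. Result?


Right rotate by 3: [2, 6, 14, 8, 2, 4, 23]


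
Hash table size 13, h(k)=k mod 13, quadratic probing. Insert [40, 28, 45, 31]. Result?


Insertions: 40->slot 1; 28->slot 2; 45->slot 6; 31->slot 5
Table: [None, 40, 28, None, None, 31, 45, None, None, None, None, None, None]


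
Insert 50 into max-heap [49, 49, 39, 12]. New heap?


Append 50: [49, 49, 39, 12, 50]
Bubble up: swap idx 4(50) with idx 1(49); swap idx 1(50) with idx 0(49)
Result: [50, 49, 39, 12, 49]


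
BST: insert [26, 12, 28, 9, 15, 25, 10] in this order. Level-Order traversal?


Root = 26; build tree by BST insertion.
Level-Order traversal: [26, 12, 28, 9, 15, 10, 25]


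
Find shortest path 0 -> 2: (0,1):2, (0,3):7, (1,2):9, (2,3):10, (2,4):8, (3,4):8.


Dijkstra from 0:
Distances: {0: 0, 1: 2, 2: 11, 3: 7, 4: 15}
Shortest distance to 2 = 11, path = [0, 1, 2]


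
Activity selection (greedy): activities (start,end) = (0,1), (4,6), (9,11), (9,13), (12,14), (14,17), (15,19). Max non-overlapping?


Greedy: pick earliest-ending, then skip overlaps.
Selected (5 activities): [(0, 1), (4, 6), (9, 11), (12, 14), (14, 17)]


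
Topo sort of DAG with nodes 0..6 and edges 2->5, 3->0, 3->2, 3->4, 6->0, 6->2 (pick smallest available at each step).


Kahn's algorithm, process smallest node first
Order: [1, 3, 4, 6, 0, 2, 5]


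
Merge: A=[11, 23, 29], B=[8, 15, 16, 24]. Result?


Compare heads, take smaller each step.
Merged: [8, 11, 15, 16, 23, 24, 29]


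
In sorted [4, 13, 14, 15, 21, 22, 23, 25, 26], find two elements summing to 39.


Two pointers: lo=0, hi=8
Found pair: (13, 26) summing to 39


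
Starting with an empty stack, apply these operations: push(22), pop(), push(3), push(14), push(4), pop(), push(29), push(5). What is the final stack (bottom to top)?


push(22) -> [22]
pop() returns 22 -> []
push(3) -> [3]
push(14) -> [3, 14]
push(4) -> [3, 14, 4]
pop() returns 4 -> [3, 14]
push(29) -> [3, 14, 29]
push(5) -> [3, 14, 29, 5]
Final stack (bottom to top): [3, 14, 29, 5]


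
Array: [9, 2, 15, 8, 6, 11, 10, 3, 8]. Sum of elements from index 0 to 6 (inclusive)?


Prefix sums: [0, 9, 11, 26, 34, 40, 51, 61, 64, 72]
Sum[0..6] = prefix[7] - prefix[0] = 61 - 0 = 61


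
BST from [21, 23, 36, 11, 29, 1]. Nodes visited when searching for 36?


BST root = 21
Search for 36: compare at each node
Path: [21, 23, 36]


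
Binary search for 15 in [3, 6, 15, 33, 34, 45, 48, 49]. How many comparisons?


Search for 15:
[0,7] mid=3 arr[3]=33
[0,2] mid=1 arr[1]=6
[2,2] mid=2 arr[2]=15
Total: 3 comparisons


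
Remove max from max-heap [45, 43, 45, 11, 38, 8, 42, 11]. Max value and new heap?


Max = 45
Replace root with last, heapify down
Resulting heap: [45, 43, 42, 11, 38, 8, 11]


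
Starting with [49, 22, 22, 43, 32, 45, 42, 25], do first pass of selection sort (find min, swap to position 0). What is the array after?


After one pass: [22, 49, 22, 43, 32, 45, 42, 25]


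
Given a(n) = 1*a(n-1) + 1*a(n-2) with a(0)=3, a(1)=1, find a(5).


Build bottom-up:
...a(3)=5, a(4)=9, a(5)=1*9+1*5=14


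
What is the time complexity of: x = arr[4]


Analysis: constant-time operation, no loop
Complexity: O(1)


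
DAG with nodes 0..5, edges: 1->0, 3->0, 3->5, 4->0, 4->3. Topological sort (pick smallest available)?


Kahn's algorithm, process smallest node first
Order: [1, 2, 4, 3, 0, 5]


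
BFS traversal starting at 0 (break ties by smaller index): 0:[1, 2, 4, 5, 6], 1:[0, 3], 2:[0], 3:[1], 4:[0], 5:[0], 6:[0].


BFS queue: start with [0]
Visit order: [0, 1, 2, 4, 5, 6, 3]


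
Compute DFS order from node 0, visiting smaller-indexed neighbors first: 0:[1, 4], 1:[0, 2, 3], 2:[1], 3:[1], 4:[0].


DFS stack-based: start with [0]
Visit order: [0, 1, 2, 3, 4]


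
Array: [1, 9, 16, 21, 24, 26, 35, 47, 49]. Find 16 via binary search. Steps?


Search for 16:
[0,8] mid=4 arr[4]=24
[0,3] mid=1 arr[1]=9
[2,3] mid=2 arr[2]=16
Total: 3 comparisons


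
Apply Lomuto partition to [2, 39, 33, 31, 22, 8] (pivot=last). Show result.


Elements <= 8 go left of pivot.
Result: [2, 8, 33, 31, 22, 39], pivot at index 1


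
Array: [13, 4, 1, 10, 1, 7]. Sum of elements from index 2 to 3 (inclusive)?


Prefix sums: [0, 13, 17, 18, 28, 29, 36]
Sum[2..3] = prefix[4] - prefix[2] = 28 - 17 = 11


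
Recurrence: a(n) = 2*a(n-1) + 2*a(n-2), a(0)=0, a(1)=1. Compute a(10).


Build bottom-up:
...a(8)=896, a(9)=2448, a(10)=2*2448+2*896=6688


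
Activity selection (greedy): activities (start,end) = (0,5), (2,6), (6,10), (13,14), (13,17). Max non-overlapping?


Greedy: pick earliest-ending, then skip overlaps.
Selected (3 activities): [(0, 5), (6, 10), (13, 14)]


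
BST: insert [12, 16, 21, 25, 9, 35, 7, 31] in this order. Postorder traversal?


Root = 12; build tree by BST insertion.
Postorder traversal: [7, 9, 31, 35, 25, 21, 16, 12]


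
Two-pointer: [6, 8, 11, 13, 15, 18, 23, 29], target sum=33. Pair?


Two pointers: lo=0, hi=7
Found pair: (15, 18) summing to 33


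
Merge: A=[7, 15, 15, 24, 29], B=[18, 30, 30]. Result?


Compare heads, take smaller each step.
Merged: [7, 15, 15, 18, 24, 29, 30, 30]


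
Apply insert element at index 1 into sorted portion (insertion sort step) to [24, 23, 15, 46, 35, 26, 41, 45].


After one pass: [23, 24, 15, 46, 35, 26, 41, 45]


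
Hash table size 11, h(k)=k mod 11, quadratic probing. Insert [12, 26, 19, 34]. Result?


Insertions: 12->slot 1; 26->slot 4; 19->slot 8; 34->slot 2
Table: [None, 12, 34, None, 26, None, None, None, 19, None, None]


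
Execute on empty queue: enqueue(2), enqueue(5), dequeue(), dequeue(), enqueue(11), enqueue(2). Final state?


enqueue(2) -> [2]
enqueue(5) -> [2, 5]
dequeue() returns 2 -> [5]
dequeue() returns 5 -> []
enqueue(11) -> [11]
enqueue(2) -> [11, 2]
Final queue (front to back): [11, 2]


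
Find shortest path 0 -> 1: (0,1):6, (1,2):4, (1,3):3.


Dijkstra from 0:
Distances: {0: 0, 1: 6, 2: 10, 3: 9}
Shortest distance to 1 = 6, path = [0, 1]


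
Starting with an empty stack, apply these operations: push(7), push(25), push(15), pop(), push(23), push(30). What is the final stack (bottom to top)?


push(7) -> [7]
push(25) -> [7, 25]
push(15) -> [7, 25, 15]
pop() returns 15 -> [7, 25]
push(23) -> [7, 25, 23]
push(30) -> [7, 25, 23, 30]
Final stack (bottom to top): [7, 25, 23, 30]


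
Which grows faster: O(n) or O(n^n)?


linear grows slower than n^n
O(n) is asymptotically smaller; O(n^n) grows faster


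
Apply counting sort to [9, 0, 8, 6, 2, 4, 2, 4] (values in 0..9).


Count array: [1, 0, 2, 0, 2, 0, 1, 0, 1, 1]
Reconstruct: [0, 2, 2, 4, 4, 6, 8, 9]


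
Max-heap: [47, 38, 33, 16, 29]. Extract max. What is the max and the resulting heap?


Max = 47
Replace root with last, heapify down
Resulting heap: [38, 29, 33, 16]


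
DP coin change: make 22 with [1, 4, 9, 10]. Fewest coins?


dp[0]=0; dp[i]=1+min(dp[i-c] for c in coins)
...dp[17]=3, dp[18]=2, dp[19]=2, dp[20]=2, dp[21]=3, dp[22]=3
Minimum coins for 22 = 3


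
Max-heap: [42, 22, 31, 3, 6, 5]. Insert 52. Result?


Append 52: [42, 22, 31, 3, 6, 5, 52]
Bubble up: swap idx 6(52) with idx 2(31); swap idx 2(52) with idx 0(42)
Result: [52, 22, 42, 3, 6, 5, 31]


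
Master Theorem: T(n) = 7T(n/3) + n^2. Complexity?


a=7, b=3, c=2. log_3(7)=1.771 < c=2. Case 3: O(n^c) = O(n^2)
Complexity: O(n^2)


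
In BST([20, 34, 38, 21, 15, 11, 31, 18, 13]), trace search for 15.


BST root = 20
Search for 15: compare at each node
Path: [20, 15]


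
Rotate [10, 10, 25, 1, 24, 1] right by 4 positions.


Right rotate by 4: [25, 1, 24, 1, 10, 10]


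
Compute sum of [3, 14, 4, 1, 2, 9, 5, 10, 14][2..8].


Prefix sums: [0, 3, 17, 21, 22, 24, 33, 38, 48, 62]
Sum[2..8] = prefix[9] - prefix[2] = 62 - 17 = 45


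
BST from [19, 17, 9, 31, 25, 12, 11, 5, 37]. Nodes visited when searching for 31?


BST root = 19
Search for 31: compare at each node
Path: [19, 31]


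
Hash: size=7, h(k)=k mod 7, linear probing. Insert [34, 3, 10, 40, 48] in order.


Insertions: 34->slot 6; 3->slot 3; 10->slot 4; 40->slot 5; 48->slot 0
Table: [48, None, None, 3, 10, 40, 34]


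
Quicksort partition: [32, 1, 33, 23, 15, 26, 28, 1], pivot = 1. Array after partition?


Elements <= 1 go left of pivot.
Result: [1, 1, 33, 23, 15, 26, 28, 32], pivot at index 1


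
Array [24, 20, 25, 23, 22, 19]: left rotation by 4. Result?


Left rotate by 4: [22, 19, 24, 20, 25, 23]


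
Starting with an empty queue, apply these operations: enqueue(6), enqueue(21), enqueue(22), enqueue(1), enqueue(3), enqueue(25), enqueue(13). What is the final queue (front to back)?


enqueue(6) -> [6]
enqueue(21) -> [6, 21]
enqueue(22) -> [6, 21, 22]
enqueue(1) -> [6, 21, 22, 1]
enqueue(3) -> [6, 21, 22, 1, 3]
enqueue(25) -> [6, 21, 22, 1, 3, 25]
enqueue(13) -> [6, 21, 22, 1, 3, 25, 13]
Final queue (front to back): [6, 21, 22, 1, 3, 25, 13]


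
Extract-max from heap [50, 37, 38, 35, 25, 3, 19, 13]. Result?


Max = 50
Replace root with last, heapify down
Resulting heap: [38, 37, 19, 35, 25, 3, 13]


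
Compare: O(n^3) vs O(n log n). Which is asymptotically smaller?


linearithmic grows slower than cubic
O(n log n) is asymptotically smaller; O(n^3) grows faster


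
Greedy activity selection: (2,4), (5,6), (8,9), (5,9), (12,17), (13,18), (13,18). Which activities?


Greedy: pick earliest-ending, then skip overlaps.
Selected (4 activities): [(2, 4), (5, 6), (8, 9), (12, 17)]


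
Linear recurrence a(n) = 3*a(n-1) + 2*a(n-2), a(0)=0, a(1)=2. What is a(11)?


Build bottom-up:
...a(9)=44726, a(10)=159294, a(11)=3*159294+2*44726=567334


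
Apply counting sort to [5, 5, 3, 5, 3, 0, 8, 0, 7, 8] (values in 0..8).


Count array: [2, 0, 0, 2, 0, 3, 0, 1, 2]
Reconstruct: [0, 0, 3, 3, 5, 5, 5, 7, 8, 8]


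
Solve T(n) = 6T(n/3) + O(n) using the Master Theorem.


a=6, b=3, c=1. log_3(6)=1.631 > c=1. Case 1: O(n^log_b(a)) = O(n^1.631)
Complexity: O(n^1.631)


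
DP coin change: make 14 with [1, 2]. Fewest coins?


dp[0]=0; dp[i]=1+min(dp[i-c] for c in coins)
...dp[9]=5, dp[10]=5, dp[11]=6, dp[12]=6, dp[13]=7, dp[14]=7
Minimum coins for 14 = 7


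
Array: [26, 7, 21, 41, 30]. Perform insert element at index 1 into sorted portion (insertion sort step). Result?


After one pass: [7, 26, 21, 41, 30]


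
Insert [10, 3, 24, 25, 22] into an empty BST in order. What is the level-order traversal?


Root = 10; build tree by BST insertion.
Level-Order traversal: [10, 3, 24, 22, 25]


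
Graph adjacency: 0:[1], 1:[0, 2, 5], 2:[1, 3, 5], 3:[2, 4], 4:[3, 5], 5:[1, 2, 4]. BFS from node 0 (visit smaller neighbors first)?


BFS queue: start with [0]
Visit order: [0, 1, 2, 5, 3, 4]


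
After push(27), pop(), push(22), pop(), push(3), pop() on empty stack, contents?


push(27) -> [27]
pop() returns 27 -> []
push(22) -> [22]
pop() returns 22 -> []
push(3) -> [3]
pop() returns 3 -> []
Final stack (bottom to top): []


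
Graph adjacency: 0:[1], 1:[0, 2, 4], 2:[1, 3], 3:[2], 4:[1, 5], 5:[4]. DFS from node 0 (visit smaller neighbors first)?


DFS stack-based: start with [0]
Visit order: [0, 1, 2, 3, 4, 5]


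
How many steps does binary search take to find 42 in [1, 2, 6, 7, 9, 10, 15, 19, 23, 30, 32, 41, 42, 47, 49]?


Search for 42:
[0,14] mid=7 arr[7]=19
[8,14] mid=11 arr[11]=41
[12,14] mid=13 arr[13]=47
[12,12] mid=12 arr[12]=42
Total: 4 comparisons


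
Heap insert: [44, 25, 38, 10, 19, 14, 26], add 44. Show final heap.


Append 44: [44, 25, 38, 10, 19, 14, 26, 44]
Bubble up: swap idx 7(44) with idx 3(10); swap idx 3(44) with idx 1(25)
Result: [44, 44, 38, 25, 19, 14, 26, 10]


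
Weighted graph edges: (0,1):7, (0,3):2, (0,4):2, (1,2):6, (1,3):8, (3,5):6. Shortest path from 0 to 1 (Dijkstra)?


Dijkstra from 0:
Distances: {0: 0, 1: 7, 2: 13, 3: 2, 4: 2, 5: 8}
Shortest distance to 1 = 7, path = [0, 1]


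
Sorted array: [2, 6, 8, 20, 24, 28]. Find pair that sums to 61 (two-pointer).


Two pointers: lo=0, hi=5
No pair sums to 61


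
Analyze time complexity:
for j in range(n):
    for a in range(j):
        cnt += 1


Per nesting level: O(n) * O(n) [triangular over j] = O(n^2)
Complexity: O(n^2)


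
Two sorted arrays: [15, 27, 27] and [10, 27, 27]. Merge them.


Compare heads, take smaller each step.
Merged: [10, 15, 27, 27, 27, 27]


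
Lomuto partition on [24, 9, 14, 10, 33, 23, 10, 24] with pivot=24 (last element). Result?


Elements <= 24 go left of pivot.
Result: [24, 9, 14, 10, 23, 10, 24, 33], pivot at index 6


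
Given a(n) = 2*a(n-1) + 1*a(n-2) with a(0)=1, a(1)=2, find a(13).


Build bottom-up:
...a(11)=13860, a(12)=33461, a(13)=2*33461+1*13860=80782


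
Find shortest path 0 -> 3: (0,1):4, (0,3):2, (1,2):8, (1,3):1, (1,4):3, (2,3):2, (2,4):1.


Dijkstra from 0:
Distances: {0: 0, 1: 3, 2: 4, 3: 2, 4: 5}
Shortest distance to 3 = 2, path = [0, 3]


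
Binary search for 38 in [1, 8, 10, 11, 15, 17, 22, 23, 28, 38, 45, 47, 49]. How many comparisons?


Search for 38:
[0,12] mid=6 arr[6]=22
[7,12] mid=9 arr[9]=38
Total: 2 comparisons


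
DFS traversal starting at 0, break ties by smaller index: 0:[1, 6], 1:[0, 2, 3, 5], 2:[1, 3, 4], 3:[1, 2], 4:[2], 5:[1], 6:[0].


DFS stack-based: start with [0]
Visit order: [0, 1, 2, 3, 4, 5, 6]


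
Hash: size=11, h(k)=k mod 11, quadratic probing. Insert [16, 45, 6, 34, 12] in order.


Insertions: 16->slot 5; 45->slot 1; 6->slot 6; 34->slot 2; 12->slot 10
Table: [None, 45, 34, None, None, 16, 6, None, None, None, 12]


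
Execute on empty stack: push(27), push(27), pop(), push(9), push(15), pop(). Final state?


push(27) -> [27]
push(27) -> [27, 27]
pop() returns 27 -> [27]
push(9) -> [27, 9]
push(15) -> [27, 9, 15]
pop() returns 15 -> [27, 9]
Final stack (bottom to top): [27, 9]


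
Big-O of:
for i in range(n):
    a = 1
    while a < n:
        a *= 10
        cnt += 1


Per nesting level: O(n) * O(log n) = O(n log n)
Complexity: O(n log n)


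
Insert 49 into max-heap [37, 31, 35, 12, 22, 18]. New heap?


Append 49: [37, 31, 35, 12, 22, 18, 49]
Bubble up: swap idx 6(49) with idx 2(35); swap idx 2(49) with idx 0(37)
Result: [49, 31, 37, 12, 22, 18, 35]


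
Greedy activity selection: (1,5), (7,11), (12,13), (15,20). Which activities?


Greedy: pick earliest-ending, then skip overlaps.
Selected (4 activities): [(1, 5), (7, 11), (12, 13), (15, 20)]


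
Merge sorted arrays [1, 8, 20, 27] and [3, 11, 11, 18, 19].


Compare heads, take smaller each step.
Merged: [1, 3, 8, 11, 11, 18, 19, 20, 27]


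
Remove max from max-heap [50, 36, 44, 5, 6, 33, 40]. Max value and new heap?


Max = 50
Replace root with last, heapify down
Resulting heap: [44, 36, 40, 5, 6, 33]


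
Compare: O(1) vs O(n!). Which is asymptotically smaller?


constant grows slower than factorial
O(1) is asymptotically smaller; O(n!) grows faster


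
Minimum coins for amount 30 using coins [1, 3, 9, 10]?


dp[0]=0; dp[i]=1+min(dp[i-c] for c in coins)
...dp[25]=4, dp[26]=4, dp[27]=3, dp[28]=3, dp[29]=3, dp[30]=3
Minimum coins for 30 = 3


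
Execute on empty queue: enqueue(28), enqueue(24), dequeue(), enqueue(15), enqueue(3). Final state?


enqueue(28) -> [28]
enqueue(24) -> [28, 24]
dequeue() returns 28 -> [24]
enqueue(15) -> [24, 15]
enqueue(3) -> [24, 15, 3]
Final queue (front to back): [24, 15, 3]


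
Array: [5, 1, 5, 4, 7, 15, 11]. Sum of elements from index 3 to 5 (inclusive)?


Prefix sums: [0, 5, 6, 11, 15, 22, 37, 48]
Sum[3..5] = prefix[6] - prefix[3] = 37 - 11 = 26


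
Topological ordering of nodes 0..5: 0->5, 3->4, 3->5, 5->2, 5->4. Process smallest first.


Kahn's algorithm, process smallest node first
Order: [0, 1, 3, 5, 2, 4]


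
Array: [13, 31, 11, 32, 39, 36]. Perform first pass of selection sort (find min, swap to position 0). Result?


After one pass: [11, 31, 13, 32, 39, 36]


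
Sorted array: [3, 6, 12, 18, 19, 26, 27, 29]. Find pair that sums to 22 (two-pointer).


Two pointers: lo=0, hi=7
Found pair: (3, 19) summing to 22


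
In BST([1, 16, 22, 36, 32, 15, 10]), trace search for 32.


BST root = 1
Search for 32: compare at each node
Path: [1, 16, 22, 36, 32]


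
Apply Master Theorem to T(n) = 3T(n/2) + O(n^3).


a=3, b=2, c=3. log_2(3)=1.585 < c=3. Case 3: O(n^c) = O(n^3)
Complexity: O(n^3)


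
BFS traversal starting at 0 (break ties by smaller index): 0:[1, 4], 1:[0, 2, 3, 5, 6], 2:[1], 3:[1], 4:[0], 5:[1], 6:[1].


BFS queue: start with [0]
Visit order: [0, 1, 4, 2, 3, 5, 6]


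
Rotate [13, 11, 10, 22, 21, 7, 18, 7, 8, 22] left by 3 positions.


Left rotate by 3: [22, 21, 7, 18, 7, 8, 22, 13, 11, 10]


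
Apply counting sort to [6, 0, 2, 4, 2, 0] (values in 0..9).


Count array: [2, 0, 2, 0, 1, 0, 1, 0, 0, 0]
Reconstruct: [0, 0, 2, 2, 4, 6]


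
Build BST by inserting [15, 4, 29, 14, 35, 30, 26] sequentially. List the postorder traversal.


Root = 15; build tree by BST insertion.
Postorder traversal: [14, 4, 26, 30, 35, 29, 15]


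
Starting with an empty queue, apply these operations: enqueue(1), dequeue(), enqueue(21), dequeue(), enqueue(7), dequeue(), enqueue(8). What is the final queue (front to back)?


enqueue(1) -> [1]
dequeue() returns 1 -> []
enqueue(21) -> [21]
dequeue() returns 21 -> []
enqueue(7) -> [7]
dequeue() returns 7 -> []
enqueue(8) -> [8]
Final queue (front to back): [8]


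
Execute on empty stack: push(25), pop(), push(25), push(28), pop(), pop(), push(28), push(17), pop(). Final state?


push(25) -> [25]
pop() returns 25 -> []
push(25) -> [25]
push(28) -> [25, 28]
pop() returns 28 -> [25]
pop() returns 25 -> []
push(28) -> [28]
push(17) -> [28, 17]
pop() returns 17 -> [28]
Final stack (bottom to top): [28]


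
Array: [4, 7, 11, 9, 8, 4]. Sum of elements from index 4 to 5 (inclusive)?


Prefix sums: [0, 4, 11, 22, 31, 39, 43]
Sum[4..5] = prefix[6] - prefix[4] = 43 - 31 = 12


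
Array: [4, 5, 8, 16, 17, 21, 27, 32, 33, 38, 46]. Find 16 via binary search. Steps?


Search for 16:
[0,10] mid=5 arr[5]=21
[0,4] mid=2 arr[2]=8
[3,4] mid=3 arr[3]=16
Total: 3 comparisons


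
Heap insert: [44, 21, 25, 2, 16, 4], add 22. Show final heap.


Append 22: [44, 21, 25, 2, 16, 4, 22]
Bubble up: no swaps needed
Result: [44, 21, 25, 2, 16, 4, 22]


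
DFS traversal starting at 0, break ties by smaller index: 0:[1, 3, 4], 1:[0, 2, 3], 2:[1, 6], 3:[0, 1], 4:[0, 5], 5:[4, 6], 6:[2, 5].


DFS stack-based: start with [0]
Visit order: [0, 1, 2, 6, 5, 4, 3]


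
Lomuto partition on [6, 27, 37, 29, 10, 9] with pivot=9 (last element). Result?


Elements <= 9 go left of pivot.
Result: [6, 9, 37, 29, 10, 27], pivot at index 1


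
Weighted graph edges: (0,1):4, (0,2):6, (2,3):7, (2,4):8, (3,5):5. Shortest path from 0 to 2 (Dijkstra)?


Dijkstra from 0:
Distances: {0: 0, 1: 4, 2: 6, 3: 13, 4: 14, 5: 18}
Shortest distance to 2 = 6, path = [0, 2]


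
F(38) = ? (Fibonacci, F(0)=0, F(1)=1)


F(n)=F(n-1)+F(n-2)
...F(36)=14930352, F(37)=24157817, F(38)=39088169


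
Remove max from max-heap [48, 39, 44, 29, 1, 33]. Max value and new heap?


Max = 48
Replace root with last, heapify down
Resulting heap: [44, 39, 33, 29, 1]


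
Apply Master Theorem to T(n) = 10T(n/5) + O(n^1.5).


a=10, b=5, c=1.5. log_5(10)=1.431 < c=1.5. Case 3: O(n^c) = O(n^1.500)
Complexity: O(n^1.500)


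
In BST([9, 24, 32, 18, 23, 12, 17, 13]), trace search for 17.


BST root = 9
Search for 17: compare at each node
Path: [9, 24, 18, 12, 17]


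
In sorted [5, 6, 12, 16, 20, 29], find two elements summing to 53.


Two pointers: lo=0, hi=5
No pair sums to 53


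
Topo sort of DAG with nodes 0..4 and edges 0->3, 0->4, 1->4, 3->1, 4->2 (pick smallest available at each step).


Kahn's algorithm, process smallest node first
Order: [0, 3, 1, 4, 2]


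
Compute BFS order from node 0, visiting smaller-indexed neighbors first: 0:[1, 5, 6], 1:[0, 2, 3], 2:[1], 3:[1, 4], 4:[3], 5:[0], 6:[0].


BFS queue: start with [0]
Visit order: [0, 1, 5, 6, 2, 3, 4]


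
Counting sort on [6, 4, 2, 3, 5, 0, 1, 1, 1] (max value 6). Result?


Count array: [1, 3, 1, 1, 1, 1, 1]
Reconstruct: [0, 1, 1, 1, 2, 3, 4, 5, 6]


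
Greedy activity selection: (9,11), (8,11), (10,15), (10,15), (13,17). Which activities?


Greedy: pick earliest-ending, then skip overlaps.
Selected (2 activities): [(9, 11), (13, 17)]


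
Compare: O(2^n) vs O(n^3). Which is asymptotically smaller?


cubic grows slower than exponential
O(n^3) is asymptotically smaller; O(2^n) grows faster


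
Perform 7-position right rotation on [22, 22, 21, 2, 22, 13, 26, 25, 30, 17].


Right rotate by 7: [2, 22, 13, 26, 25, 30, 17, 22, 22, 21]


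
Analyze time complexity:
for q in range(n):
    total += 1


Per nesting level: O(n) = O(n)
Complexity: O(n)


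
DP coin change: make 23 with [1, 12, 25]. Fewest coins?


dp[0]=0; dp[i]=1+min(dp[i-c] for c in coins)
...dp[18]=7, dp[19]=8, dp[20]=9, dp[21]=10, dp[22]=11, dp[23]=12
Minimum coins for 23 = 12


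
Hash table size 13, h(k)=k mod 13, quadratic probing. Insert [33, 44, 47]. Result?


Insertions: 33->slot 7; 44->slot 5; 47->slot 8
Table: [None, None, None, None, None, 44, None, 33, 47, None, None, None, None]


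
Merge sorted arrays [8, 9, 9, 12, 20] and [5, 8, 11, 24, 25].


Compare heads, take smaller each step.
Merged: [5, 8, 8, 9, 9, 11, 12, 20, 24, 25]


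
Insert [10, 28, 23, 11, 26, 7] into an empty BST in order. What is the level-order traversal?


Root = 10; build tree by BST insertion.
Level-Order traversal: [10, 7, 28, 23, 11, 26]


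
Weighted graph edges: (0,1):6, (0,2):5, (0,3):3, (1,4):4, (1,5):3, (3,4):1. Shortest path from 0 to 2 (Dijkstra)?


Dijkstra from 0:
Distances: {0: 0, 1: 6, 2: 5, 3: 3, 4: 4, 5: 9}
Shortest distance to 2 = 5, path = [0, 2]


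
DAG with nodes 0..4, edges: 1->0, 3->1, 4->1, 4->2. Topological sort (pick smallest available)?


Kahn's algorithm, process smallest node first
Order: [3, 4, 1, 0, 2]


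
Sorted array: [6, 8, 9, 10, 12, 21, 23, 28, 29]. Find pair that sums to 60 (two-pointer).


Two pointers: lo=0, hi=8
No pair sums to 60


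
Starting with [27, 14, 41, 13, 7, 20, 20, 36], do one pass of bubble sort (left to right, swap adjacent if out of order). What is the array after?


After one pass: [14, 27, 13, 7, 20, 20, 36, 41]


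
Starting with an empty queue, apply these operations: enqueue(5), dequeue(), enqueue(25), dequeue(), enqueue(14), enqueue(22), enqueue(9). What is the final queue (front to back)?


enqueue(5) -> [5]
dequeue() returns 5 -> []
enqueue(25) -> [25]
dequeue() returns 25 -> []
enqueue(14) -> [14]
enqueue(22) -> [14, 22]
enqueue(9) -> [14, 22, 9]
Final queue (front to back): [14, 22, 9]


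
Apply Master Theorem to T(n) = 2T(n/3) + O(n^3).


a=2, b=3, c=3. log_3(2)=0.631 < c=3. Case 3: O(n^c) = O(n^3)
Complexity: O(n^3)


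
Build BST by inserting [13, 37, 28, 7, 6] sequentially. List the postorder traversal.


Root = 13; build tree by BST insertion.
Postorder traversal: [6, 7, 28, 37, 13]


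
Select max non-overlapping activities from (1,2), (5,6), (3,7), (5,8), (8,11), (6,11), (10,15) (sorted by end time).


Greedy: pick earliest-ending, then skip overlaps.
Selected (3 activities): [(1, 2), (5, 6), (8, 11)]


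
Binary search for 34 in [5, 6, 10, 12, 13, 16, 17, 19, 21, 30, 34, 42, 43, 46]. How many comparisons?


Search for 34:
[0,13] mid=6 arr[6]=17
[7,13] mid=10 arr[10]=34
Total: 2 comparisons


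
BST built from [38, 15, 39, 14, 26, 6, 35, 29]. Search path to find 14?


BST root = 38
Search for 14: compare at each node
Path: [38, 15, 14]


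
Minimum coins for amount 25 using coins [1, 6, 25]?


dp[0]=0; dp[i]=1+min(dp[i-c] for c in coins)
...dp[20]=5, dp[21]=6, dp[22]=7, dp[23]=8, dp[24]=4, dp[25]=1
Minimum coins for 25 = 1


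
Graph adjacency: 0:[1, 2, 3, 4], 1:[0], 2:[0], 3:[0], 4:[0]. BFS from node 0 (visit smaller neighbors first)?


BFS queue: start with [0]
Visit order: [0, 1, 2, 3, 4]


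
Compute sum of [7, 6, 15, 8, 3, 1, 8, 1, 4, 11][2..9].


Prefix sums: [0, 7, 13, 28, 36, 39, 40, 48, 49, 53, 64]
Sum[2..9] = prefix[10] - prefix[2] = 64 - 13 = 51


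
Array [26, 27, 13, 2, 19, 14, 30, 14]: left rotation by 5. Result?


Left rotate by 5: [14, 30, 14, 26, 27, 13, 2, 19]


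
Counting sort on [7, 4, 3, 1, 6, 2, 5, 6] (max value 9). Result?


Count array: [0, 1, 1, 1, 1, 1, 2, 1, 0, 0]
Reconstruct: [1, 2, 3, 4, 5, 6, 6, 7]


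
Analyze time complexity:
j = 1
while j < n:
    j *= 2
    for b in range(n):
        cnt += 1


Per nesting level: O(log n) * O(n) = O(n log n)
Complexity: O(n log n)


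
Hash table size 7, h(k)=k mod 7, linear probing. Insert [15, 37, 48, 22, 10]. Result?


Insertions: 15->slot 1; 37->slot 2; 48->slot 6; 22->slot 3; 10->slot 4
Table: [None, 15, 37, 22, 10, None, 48]


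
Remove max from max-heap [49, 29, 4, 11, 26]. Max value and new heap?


Max = 49
Replace root with last, heapify down
Resulting heap: [29, 26, 4, 11]


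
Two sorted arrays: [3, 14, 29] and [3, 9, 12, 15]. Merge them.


Compare heads, take smaller each step.
Merged: [3, 3, 9, 12, 14, 15, 29]


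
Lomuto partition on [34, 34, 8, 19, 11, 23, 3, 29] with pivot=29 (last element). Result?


Elements <= 29 go left of pivot.
Result: [8, 19, 11, 23, 3, 29, 34, 34], pivot at index 5


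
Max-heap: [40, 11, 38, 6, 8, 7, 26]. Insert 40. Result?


Append 40: [40, 11, 38, 6, 8, 7, 26, 40]
Bubble up: swap idx 7(40) with idx 3(6); swap idx 3(40) with idx 1(11)
Result: [40, 40, 38, 11, 8, 7, 26, 6]


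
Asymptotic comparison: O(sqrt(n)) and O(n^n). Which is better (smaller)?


sublinear grows slower than n^n
O(sqrt(n)) is asymptotically smaller; O(n^n) grows faster


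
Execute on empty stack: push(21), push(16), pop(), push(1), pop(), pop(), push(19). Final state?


push(21) -> [21]
push(16) -> [21, 16]
pop() returns 16 -> [21]
push(1) -> [21, 1]
pop() returns 1 -> [21]
pop() returns 21 -> []
push(19) -> [19]
Final stack (bottom to top): [19]


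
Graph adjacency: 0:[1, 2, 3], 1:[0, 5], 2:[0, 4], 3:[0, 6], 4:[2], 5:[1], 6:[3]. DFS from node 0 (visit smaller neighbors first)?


DFS stack-based: start with [0]
Visit order: [0, 1, 5, 2, 4, 3, 6]


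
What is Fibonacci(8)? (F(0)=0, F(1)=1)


F(n)=F(n-1)+F(n-2)
...F(6)=8, F(7)=13, F(8)=21


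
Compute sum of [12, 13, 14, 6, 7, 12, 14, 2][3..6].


Prefix sums: [0, 12, 25, 39, 45, 52, 64, 78, 80]
Sum[3..6] = prefix[7] - prefix[3] = 78 - 39 = 39


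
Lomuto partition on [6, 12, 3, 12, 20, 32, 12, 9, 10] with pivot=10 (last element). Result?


Elements <= 10 go left of pivot.
Result: [6, 3, 9, 10, 20, 32, 12, 12, 12], pivot at index 3


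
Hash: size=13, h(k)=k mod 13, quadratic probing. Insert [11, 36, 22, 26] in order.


Insertions: 11->slot 11; 36->slot 10; 22->slot 9; 26->slot 0
Table: [26, None, None, None, None, None, None, None, None, 22, 36, 11, None]


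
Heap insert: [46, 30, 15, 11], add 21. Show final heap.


Append 21: [46, 30, 15, 11, 21]
Bubble up: no swaps needed
Result: [46, 30, 15, 11, 21]


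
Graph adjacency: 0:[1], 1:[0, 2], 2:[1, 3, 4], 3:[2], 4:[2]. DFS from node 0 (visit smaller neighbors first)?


DFS stack-based: start with [0]
Visit order: [0, 1, 2, 3, 4]


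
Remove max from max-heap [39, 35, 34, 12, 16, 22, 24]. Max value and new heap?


Max = 39
Replace root with last, heapify down
Resulting heap: [35, 24, 34, 12, 16, 22]


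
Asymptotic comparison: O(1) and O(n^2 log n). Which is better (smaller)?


constant grows slower than n^2 log n
O(1) is asymptotically smaller; O(n^2 log n) grows faster


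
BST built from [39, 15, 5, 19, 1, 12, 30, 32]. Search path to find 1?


BST root = 39
Search for 1: compare at each node
Path: [39, 15, 5, 1]


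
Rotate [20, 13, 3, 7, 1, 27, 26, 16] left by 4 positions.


Left rotate by 4: [1, 27, 26, 16, 20, 13, 3, 7]


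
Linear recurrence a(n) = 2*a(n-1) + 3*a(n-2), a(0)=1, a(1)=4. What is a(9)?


Build bottom-up:
...a(7)=2734, a(8)=8201, a(9)=2*8201+3*2734=24604


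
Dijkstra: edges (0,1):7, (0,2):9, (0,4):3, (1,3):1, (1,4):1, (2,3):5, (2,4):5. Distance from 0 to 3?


Dijkstra from 0:
Distances: {0: 0, 1: 4, 2: 8, 3: 5, 4: 3}
Shortest distance to 3 = 5, path = [0, 4, 1, 3]


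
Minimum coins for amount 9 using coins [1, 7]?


dp[0]=0; dp[i]=1+min(dp[i-c] for c in coins)
...dp[4]=4, dp[5]=5, dp[6]=6, dp[7]=1, dp[8]=2, dp[9]=3
Minimum coins for 9 = 3


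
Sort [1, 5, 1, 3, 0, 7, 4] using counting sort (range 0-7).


Count array: [1, 2, 0, 1, 1, 1, 0, 1]
Reconstruct: [0, 1, 1, 3, 4, 5, 7]


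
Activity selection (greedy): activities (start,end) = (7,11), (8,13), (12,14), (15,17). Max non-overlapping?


Greedy: pick earliest-ending, then skip overlaps.
Selected (3 activities): [(7, 11), (12, 14), (15, 17)]


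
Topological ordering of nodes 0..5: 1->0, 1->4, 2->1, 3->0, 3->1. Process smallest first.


Kahn's algorithm, process smallest node first
Order: [2, 3, 1, 0, 4, 5]


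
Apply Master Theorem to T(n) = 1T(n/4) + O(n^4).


a=1, b=4, c=4. log_4(1)=0 < c=4. Case 3: O(n^c) = O(n^4)
Complexity: O(n^4)


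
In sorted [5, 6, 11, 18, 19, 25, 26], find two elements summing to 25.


Two pointers: lo=0, hi=6
Found pair: (6, 19) summing to 25


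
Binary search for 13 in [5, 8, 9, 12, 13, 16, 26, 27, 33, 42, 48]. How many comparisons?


Search for 13:
[0,10] mid=5 arr[5]=16
[0,4] mid=2 arr[2]=9
[3,4] mid=3 arr[3]=12
[4,4] mid=4 arr[4]=13
Total: 4 comparisons


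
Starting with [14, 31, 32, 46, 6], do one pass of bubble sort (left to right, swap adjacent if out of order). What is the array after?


After one pass: [14, 31, 32, 6, 46]


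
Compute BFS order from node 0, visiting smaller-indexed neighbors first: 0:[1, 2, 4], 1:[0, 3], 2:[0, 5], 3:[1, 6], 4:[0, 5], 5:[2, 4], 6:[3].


BFS queue: start with [0]
Visit order: [0, 1, 2, 4, 3, 5, 6]


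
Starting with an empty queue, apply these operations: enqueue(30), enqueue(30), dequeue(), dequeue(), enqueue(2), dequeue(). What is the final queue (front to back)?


enqueue(30) -> [30]
enqueue(30) -> [30, 30]
dequeue() returns 30 -> [30]
dequeue() returns 30 -> []
enqueue(2) -> [2]
dequeue() returns 2 -> []
Final queue (front to back): []
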